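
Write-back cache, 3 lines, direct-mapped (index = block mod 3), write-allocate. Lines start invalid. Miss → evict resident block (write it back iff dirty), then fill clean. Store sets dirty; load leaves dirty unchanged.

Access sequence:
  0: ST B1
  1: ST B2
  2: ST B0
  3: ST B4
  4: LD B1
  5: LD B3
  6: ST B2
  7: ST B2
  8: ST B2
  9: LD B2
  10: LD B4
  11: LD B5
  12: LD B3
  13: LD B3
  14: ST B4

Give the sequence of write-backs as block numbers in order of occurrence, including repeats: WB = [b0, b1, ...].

0: W B1 -> L1 miss  d=D]
1: W B2 -> L2 miss  d=D]
2: W B0 -> L0 miss  d=D]
3: W B4 -> L1 miss wb->B1  d=D]
4: R B1 -> L1 miss wb->B4  d=-]
5: R B3 -> L0 miss wb->B0  d=-]
6: W B2 -> L2 hit  d=D]
7: W B2 -> L2 hit  d=D]
8: W B2 -> L2 hit  d=D]
9: R B2 -> L2 hit  d=D]
10: R B4 -> L1 miss  d=-]
11: R B5 -> L2 miss wb->B2  d=-]
12: R B3 -> L0 hit  d=-]
13: R B3 -> L0 hit  d=-]
14: W B4 -> L1 hit  d=D]

WB = [1, 4, 0, 2]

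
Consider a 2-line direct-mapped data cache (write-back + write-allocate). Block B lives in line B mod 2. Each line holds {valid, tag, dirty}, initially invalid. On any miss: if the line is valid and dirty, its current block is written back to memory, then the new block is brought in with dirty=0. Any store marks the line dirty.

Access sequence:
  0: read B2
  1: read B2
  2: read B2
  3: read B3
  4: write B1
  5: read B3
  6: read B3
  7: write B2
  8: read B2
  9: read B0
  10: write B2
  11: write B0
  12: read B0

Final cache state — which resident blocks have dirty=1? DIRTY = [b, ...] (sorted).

DIRTY = [0]

0: R B2 -> L0 miss  d=-]
1: R B2 -> L0 hit  d=-]
2: R B2 -> L0 hit  d=-]
3: R B3 -> L1 miss  d=-]
4: W B1 -> L1 miss  d=D]
5: R B3 -> L1 miss wb->B1  d=-]
6: R B3 -> L1 hit  d=-]
7: W B2 -> L0 hit  d=D]
8: R B2 -> L0 hit  d=D]
9: R B0 -> L0 miss wb->B2  d=-]
10: W B2 -> L0 miss  d=D]
11: W B0 -> L0 miss wb->B2  d=D]
12: R B0 -> L0 hit  d=D]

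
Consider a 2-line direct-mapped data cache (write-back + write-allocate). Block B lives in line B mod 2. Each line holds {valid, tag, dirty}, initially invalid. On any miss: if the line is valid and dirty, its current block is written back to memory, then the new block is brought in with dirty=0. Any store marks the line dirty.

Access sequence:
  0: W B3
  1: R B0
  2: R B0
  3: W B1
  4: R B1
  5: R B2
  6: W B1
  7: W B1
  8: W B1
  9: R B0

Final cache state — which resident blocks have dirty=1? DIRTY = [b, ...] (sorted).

0: W B3 → L1 miss [D]
1: R B0 → L0 miss [-]
2: R B0 → L0 hit [-]
3: W B1 → L1 miss wb→B3 [D]
4: R B1 → L1 hit [D]
5: R B2 → L0 miss [-]
6: W B1 → L1 hit [D]
7: W B1 → L1 hit [D]
8: W B1 → L1 hit [D]
9: R B0 → L0 miss [-]

DIRTY = [1]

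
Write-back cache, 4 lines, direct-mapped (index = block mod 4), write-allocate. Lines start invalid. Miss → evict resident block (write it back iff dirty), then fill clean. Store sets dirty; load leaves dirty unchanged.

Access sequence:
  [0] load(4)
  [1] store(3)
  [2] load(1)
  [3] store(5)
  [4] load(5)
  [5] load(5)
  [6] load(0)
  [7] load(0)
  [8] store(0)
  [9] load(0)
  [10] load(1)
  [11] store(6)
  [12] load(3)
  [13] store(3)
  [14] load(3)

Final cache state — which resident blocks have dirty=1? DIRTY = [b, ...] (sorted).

0: R B4 → L0 miss [-]
1: W B3 → L3 miss [D]
2: R B1 → L1 miss [-]
3: W B5 → L1 miss [D]
4: R B5 → L1 hit [D]
5: R B5 → L1 hit [D]
6: R B0 → L0 miss [-]
7: R B0 → L0 hit [-]
8: W B0 → L0 hit [D]
9: R B0 → L0 hit [D]
10: R B1 → L1 miss wb→B5 [-]
11: W B6 → L2 miss [D]
12: R B3 → L3 hit [D]
13: W B3 → L3 hit [D]
14: R B3 → L3 hit [D]

DIRTY = [0, 3, 6]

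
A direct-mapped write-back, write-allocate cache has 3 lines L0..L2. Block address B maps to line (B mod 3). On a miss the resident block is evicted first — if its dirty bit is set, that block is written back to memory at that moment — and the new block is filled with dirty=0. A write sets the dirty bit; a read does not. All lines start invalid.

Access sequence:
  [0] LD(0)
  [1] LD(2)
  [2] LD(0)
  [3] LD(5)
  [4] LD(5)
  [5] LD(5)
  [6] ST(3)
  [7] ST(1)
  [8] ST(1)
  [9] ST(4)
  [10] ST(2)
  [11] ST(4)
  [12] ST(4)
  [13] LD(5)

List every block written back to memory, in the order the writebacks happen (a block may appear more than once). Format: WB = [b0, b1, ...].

WB = [1, 2]

0: R B0 -> L0 miss  d=-]
1: R B2 -> L2 miss  d=-]
2: R B0 -> L0 hit  d=-]
3: R B5 -> L2 miss  d=-]
4: R B5 -> L2 hit  d=-]
5: R B5 -> L2 hit  d=-]
6: W B3 -> L0 miss  d=D]
7: W B1 -> L1 miss  d=D]
8: W B1 -> L1 hit  d=D]
9: W B4 -> L1 miss wb->B1  d=D]
10: W B2 -> L2 miss  d=D]
11: W B4 -> L1 hit  d=D]
12: W B4 -> L1 hit  d=D]
13: R B5 -> L2 miss wb->B2  d=-]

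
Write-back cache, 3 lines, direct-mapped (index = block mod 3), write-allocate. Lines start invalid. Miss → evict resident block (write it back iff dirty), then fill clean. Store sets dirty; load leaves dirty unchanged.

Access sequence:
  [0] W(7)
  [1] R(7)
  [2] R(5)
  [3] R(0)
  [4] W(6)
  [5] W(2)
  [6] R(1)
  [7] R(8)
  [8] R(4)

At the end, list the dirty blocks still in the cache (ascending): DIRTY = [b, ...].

DIRTY = [6]

0: W B7 → L1 miss [D]
1: R B7 → L1 hit [D]
2: R B5 → L2 miss [-]
3: R B0 → L0 miss [-]
4: W B6 → L0 miss [D]
5: W B2 → L2 miss [D]
6: R B1 → L1 miss wb→B7 [-]
7: R B8 → L2 miss wb→B2 [-]
8: R B4 → L1 miss [-]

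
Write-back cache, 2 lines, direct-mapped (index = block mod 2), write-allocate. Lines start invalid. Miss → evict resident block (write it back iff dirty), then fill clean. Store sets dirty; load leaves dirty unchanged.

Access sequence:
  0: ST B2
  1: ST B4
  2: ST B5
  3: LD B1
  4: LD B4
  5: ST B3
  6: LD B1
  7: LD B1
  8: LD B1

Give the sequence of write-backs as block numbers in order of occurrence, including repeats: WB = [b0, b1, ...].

WB = [2, 5, 3]

0: W B2 → L0 miss [D]
1: W B4 → L0 miss wb→B2 [D]
2: W B5 → L1 miss [D]
3: R B1 → L1 miss wb→B5 [-]
4: R B4 → L0 hit [D]
5: W B3 → L1 miss [D]
6: R B1 → L1 miss wb→B3 [-]
7: R B1 → L1 hit [-]
8: R B1 → L1 hit [-]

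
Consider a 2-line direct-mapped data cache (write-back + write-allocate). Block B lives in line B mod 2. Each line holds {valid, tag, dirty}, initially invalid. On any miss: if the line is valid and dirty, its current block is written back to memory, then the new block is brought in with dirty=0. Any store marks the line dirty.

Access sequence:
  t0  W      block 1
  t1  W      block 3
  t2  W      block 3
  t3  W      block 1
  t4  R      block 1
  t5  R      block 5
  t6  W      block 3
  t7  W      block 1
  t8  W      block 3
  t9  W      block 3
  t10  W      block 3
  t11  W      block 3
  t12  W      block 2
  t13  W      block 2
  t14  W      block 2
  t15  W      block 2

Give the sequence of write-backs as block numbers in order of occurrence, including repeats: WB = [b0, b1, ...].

WB = [1, 3, 1, 3, 1]

0: W B1 -> L1 miss  d=D]
1: W B3 -> L1 miss wb->B1  d=D]
2: W B3 -> L1 hit  d=D]
3: W B1 -> L1 miss wb->B3  d=D]
4: R B1 -> L1 hit  d=D]
5: R B5 -> L1 miss wb->B1  d=-]
6: W B3 -> L1 miss  d=D]
7: W B1 -> L1 miss wb->B3  d=D]
8: W B3 -> L1 miss wb->B1  d=D]
9: W B3 -> L1 hit  d=D]
10: W B3 -> L1 hit  d=D]
11: W B3 -> L1 hit  d=D]
12: W B2 -> L0 miss  d=D]
13: W B2 -> L0 hit  d=D]
14: W B2 -> L0 hit  d=D]
15: W B2 -> L0 hit  d=D]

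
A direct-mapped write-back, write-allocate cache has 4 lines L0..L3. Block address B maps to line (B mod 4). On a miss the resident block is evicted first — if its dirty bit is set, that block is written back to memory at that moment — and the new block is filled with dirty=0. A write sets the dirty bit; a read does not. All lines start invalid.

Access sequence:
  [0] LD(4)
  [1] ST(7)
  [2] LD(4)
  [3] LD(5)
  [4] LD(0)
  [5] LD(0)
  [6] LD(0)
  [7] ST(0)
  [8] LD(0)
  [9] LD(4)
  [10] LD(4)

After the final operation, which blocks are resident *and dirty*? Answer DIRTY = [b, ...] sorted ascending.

DIRTY = [7]

  0 | R B4 → L0 miss [-]
  1 | W B7 → L3 miss [D]
  2 | R B4 → L0 hit [-]
  3 | R B5 → L1 miss [-]
  4 | R B0 → L0 miss [-]
  5 | R B0 → L0 hit [-]
  6 | R B0 → L0 hit [-]
  7 | W B0 → L0 hit [D]
  8 | R B0 → L0 hit [D]
  9 | R B4 → L0 miss wb→B0 [-]
  10 | R B4 → L0 hit [-]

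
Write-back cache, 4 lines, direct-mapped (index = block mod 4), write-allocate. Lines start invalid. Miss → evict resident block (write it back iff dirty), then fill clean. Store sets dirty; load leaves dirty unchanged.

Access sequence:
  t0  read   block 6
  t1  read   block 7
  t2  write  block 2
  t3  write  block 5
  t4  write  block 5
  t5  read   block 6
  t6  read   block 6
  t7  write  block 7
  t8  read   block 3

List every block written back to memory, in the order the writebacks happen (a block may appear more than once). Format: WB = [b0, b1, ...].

  0 | R B6 → L2 miss [-]
  1 | R B7 → L3 miss [-]
  2 | W B2 → L2 miss [D]
  3 | W B5 → L1 miss [D]
  4 | W B5 → L1 hit [D]
  5 | R B6 → L2 miss wb→B2 [-]
  6 | R B6 → L2 hit [-]
  7 | W B7 → L3 hit [D]
  8 | R B3 → L3 miss wb→B7 [-]

WB = [2, 7]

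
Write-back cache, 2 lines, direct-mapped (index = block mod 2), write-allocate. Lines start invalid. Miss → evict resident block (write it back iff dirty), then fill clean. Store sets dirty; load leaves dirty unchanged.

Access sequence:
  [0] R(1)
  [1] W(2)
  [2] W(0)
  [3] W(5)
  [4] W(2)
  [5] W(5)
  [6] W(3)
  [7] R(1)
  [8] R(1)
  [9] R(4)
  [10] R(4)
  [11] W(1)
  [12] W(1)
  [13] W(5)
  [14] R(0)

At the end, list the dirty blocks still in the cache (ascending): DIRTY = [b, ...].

DIRTY = [5]

  0 | R B1 → L1 miss [-]
  1 | W B2 → L0 miss [D]
  2 | W B0 → L0 miss wb→B2 [D]
  3 | W B5 → L1 miss [D]
  4 | W B2 → L0 miss wb→B0 [D]
  5 | W B5 → L1 hit [D]
  6 | W B3 → L1 miss wb→B5 [D]
  7 | R B1 → L1 miss wb→B3 [-]
  8 | R B1 → L1 hit [-]
  9 | R B4 → L0 miss wb→B2 [-]
  10 | R B4 → L0 hit [-]
  11 | W B1 → L1 hit [D]
  12 | W B1 → L1 hit [D]
  13 | W B5 → L1 miss wb→B1 [D]
  14 | R B0 → L0 miss [-]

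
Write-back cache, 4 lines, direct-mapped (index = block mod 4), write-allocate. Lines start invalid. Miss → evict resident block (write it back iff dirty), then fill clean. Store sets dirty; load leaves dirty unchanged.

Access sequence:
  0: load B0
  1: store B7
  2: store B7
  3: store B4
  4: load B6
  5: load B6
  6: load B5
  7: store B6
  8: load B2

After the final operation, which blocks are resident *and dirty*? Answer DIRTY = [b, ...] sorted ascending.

0: R B0 -> L0 miss  d=-]
1: W B7 -> L3 miss  d=D]
2: W B7 -> L3 hit  d=D]
3: W B4 -> L0 miss  d=D]
4: R B6 -> L2 miss  d=-]
5: R B6 -> L2 hit  d=-]
6: R B5 -> L1 miss  d=-]
7: W B6 -> L2 hit  d=D]
8: R B2 -> L2 miss wb->B6  d=-]

DIRTY = [4, 7]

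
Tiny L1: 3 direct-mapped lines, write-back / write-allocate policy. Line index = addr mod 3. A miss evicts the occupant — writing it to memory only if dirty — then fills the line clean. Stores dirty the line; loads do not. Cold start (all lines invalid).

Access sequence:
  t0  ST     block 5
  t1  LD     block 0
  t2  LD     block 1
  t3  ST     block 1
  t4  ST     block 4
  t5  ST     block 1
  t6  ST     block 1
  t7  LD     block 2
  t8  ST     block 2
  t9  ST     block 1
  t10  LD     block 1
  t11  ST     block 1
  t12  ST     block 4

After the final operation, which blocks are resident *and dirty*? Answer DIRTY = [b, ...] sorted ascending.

0: W B5 → L2 miss [D]
1: R B0 → L0 miss [-]
2: R B1 → L1 miss [-]
3: W B1 → L1 hit [D]
4: W B4 → L1 miss wb→B1 [D]
5: W B1 → L1 miss wb→B4 [D]
6: W B1 → L1 hit [D]
7: R B2 → L2 miss wb→B5 [-]
8: W B2 → L2 hit [D]
9: W B1 → L1 hit [D]
10: R B1 → L1 hit [D]
11: W B1 → L1 hit [D]
12: W B4 → L1 miss wb→B1 [D]

DIRTY = [2, 4]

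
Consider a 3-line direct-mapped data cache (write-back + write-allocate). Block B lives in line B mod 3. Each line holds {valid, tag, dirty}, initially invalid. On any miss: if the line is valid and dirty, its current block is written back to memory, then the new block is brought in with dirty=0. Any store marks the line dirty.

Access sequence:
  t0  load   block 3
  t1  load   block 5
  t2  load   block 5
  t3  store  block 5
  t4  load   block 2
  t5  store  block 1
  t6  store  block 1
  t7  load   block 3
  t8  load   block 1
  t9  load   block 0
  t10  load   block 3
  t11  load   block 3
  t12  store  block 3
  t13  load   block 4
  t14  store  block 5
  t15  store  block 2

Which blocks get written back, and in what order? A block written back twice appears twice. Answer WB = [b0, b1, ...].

WB = [5, 1, 5]

0: R B3 → L0 miss [-]
1: R B5 → L2 miss [-]
2: R B5 → L2 hit [-]
3: W B5 → L2 hit [D]
4: R B2 → L2 miss wb→B5 [-]
5: W B1 → L1 miss [D]
6: W B1 → L1 hit [D]
7: R B3 → L0 hit [-]
8: R B1 → L1 hit [D]
9: R B0 → L0 miss [-]
10: R B3 → L0 miss [-]
11: R B3 → L0 hit [-]
12: W B3 → L0 hit [D]
13: R B4 → L1 miss wb→B1 [-]
14: W B5 → L2 miss [D]
15: W B2 → L2 miss wb→B5 [D]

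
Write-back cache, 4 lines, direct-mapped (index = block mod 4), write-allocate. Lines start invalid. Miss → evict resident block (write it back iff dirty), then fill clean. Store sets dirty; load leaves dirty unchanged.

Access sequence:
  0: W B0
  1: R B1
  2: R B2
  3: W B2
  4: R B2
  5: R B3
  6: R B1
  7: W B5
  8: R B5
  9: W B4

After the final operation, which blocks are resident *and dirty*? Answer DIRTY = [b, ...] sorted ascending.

0: W B0 → L0 miss [D]
1: R B1 → L1 miss [-]
2: R B2 → L2 miss [-]
3: W B2 → L2 hit [D]
4: R B2 → L2 hit [D]
5: R B3 → L3 miss [-]
6: R B1 → L1 hit [-]
7: W B5 → L1 miss [D]
8: R B5 → L1 hit [D]
9: W B4 → L0 miss wb→B0 [D]

DIRTY = [2, 4, 5]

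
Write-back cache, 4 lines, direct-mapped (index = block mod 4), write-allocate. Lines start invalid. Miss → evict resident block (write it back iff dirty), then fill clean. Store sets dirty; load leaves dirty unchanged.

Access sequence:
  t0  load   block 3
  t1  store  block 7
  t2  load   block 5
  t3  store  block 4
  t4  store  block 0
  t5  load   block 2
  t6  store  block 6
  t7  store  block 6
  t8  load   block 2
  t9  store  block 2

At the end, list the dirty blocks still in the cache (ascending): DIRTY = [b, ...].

0: R B3 → L3 miss [-]
1: W B7 → L3 miss [D]
2: R B5 → L1 miss [-]
3: W B4 → L0 miss [D]
4: W B0 → L0 miss wb→B4 [D]
5: R B2 → L2 miss [-]
6: W B6 → L2 miss [D]
7: W B6 → L2 hit [D]
8: R B2 → L2 miss wb→B6 [-]
9: W B2 → L2 hit [D]

DIRTY = [0, 2, 7]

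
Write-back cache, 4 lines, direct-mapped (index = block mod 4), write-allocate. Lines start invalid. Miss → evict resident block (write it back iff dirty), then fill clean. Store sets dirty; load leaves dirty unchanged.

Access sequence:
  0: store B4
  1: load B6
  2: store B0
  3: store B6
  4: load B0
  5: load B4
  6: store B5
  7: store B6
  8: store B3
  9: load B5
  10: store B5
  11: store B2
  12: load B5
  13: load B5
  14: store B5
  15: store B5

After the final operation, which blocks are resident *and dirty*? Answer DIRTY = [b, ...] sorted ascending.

0: W B4 → L0 miss [D]
1: R B6 → L2 miss [-]
2: W B0 → L0 miss wb→B4 [D]
3: W B6 → L2 hit [D]
4: R B0 → L0 hit [D]
5: R B4 → L0 miss wb→B0 [-]
6: W B5 → L1 miss [D]
7: W B6 → L2 hit [D]
8: W B3 → L3 miss [D]
9: R B5 → L1 hit [D]
10: W B5 → L1 hit [D]
11: W B2 → L2 miss wb→B6 [D]
12: R B5 → L1 hit [D]
13: R B5 → L1 hit [D]
14: W B5 → L1 hit [D]
15: W B5 → L1 hit [D]

DIRTY = [2, 3, 5]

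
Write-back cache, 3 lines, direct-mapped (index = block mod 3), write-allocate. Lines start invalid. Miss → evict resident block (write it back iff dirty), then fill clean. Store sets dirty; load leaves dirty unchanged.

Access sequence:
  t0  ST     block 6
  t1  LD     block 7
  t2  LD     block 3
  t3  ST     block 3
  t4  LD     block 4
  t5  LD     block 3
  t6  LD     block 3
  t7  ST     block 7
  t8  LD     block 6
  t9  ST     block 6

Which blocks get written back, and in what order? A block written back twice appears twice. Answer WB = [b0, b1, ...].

0: W B6 -> L0 miss  d=D]
1: R B7 -> L1 miss  d=-]
2: R B3 -> L0 miss wb->B6  d=-]
3: W B3 -> L0 hit  d=D]
4: R B4 -> L1 miss  d=-]
5: R B3 -> L0 hit  d=D]
6: R B3 -> L0 hit  d=D]
7: W B7 -> L1 miss  d=D]
8: R B6 -> L0 miss wb->B3  d=-]
9: W B6 -> L0 hit  d=D]

WB = [6, 3]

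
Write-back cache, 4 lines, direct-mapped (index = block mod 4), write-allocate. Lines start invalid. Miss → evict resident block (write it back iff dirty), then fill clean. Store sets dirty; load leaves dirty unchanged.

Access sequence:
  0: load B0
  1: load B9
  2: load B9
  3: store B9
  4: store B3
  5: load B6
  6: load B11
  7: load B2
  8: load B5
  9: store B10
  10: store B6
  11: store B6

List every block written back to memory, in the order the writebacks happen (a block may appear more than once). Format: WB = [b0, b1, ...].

0: R B0 -> L0 miss  d=-]
1: R B9 -> L1 miss  d=-]
2: R B9 -> L1 hit  d=-]
3: W B9 -> L1 hit  d=D]
4: W B3 -> L3 miss  d=D]
5: R B6 -> L2 miss  d=-]
6: R B11 -> L3 miss wb->B3  d=-]
7: R B2 -> L2 miss  d=-]
8: R B5 -> L1 miss wb->B9  d=-]
9: W B10 -> L2 miss  d=D]
10: W B6 -> L2 miss wb->B10  d=D]
11: W B6 -> L2 hit  d=D]

WB = [3, 9, 10]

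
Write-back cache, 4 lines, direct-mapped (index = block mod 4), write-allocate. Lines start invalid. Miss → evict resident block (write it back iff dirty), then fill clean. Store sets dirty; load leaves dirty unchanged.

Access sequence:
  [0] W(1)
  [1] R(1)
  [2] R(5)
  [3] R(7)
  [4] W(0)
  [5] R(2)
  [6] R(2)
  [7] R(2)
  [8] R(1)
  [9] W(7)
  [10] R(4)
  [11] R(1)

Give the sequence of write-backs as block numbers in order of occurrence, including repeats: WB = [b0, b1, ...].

0: W B1 -> L1 miss  d=D]
1: R B1 -> L1 hit  d=D]
2: R B5 -> L1 miss wb->B1  d=-]
3: R B7 -> L3 miss  d=-]
4: W B0 -> L0 miss  d=D]
5: R B2 -> L2 miss  d=-]
6: R B2 -> L2 hit  d=-]
7: R B2 -> L2 hit  d=-]
8: R B1 -> L1 miss  d=-]
9: W B7 -> L3 hit  d=D]
10: R B4 -> L0 miss wb->B0  d=-]
11: R B1 -> L1 hit  d=-]

WB = [1, 0]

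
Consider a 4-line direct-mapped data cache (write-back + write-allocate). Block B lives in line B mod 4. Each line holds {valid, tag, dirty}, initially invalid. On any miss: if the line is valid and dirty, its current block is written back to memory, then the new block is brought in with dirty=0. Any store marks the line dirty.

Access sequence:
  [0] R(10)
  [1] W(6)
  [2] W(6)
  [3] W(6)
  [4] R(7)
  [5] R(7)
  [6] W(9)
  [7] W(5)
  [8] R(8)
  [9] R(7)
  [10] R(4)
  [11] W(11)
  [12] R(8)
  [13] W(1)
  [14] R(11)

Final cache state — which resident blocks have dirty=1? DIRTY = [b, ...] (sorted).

DIRTY = [1, 6, 11]

0: R B10 -> L2 miss  d=-]
1: W B6 -> L2 miss  d=D]
2: W B6 -> L2 hit  d=D]
3: W B6 -> L2 hit  d=D]
4: R B7 -> L3 miss  d=-]
5: R B7 -> L3 hit  d=-]
6: W B9 -> L1 miss  d=D]
7: W B5 -> L1 miss wb->B9  d=D]
8: R B8 -> L0 miss  d=-]
9: R B7 -> L3 hit  d=-]
10: R B4 -> L0 miss  d=-]
11: W B11 -> L3 miss  d=D]
12: R B8 -> L0 miss  d=-]
13: W B1 -> L1 miss wb->B5  d=D]
14: R B11 -> L3 hit  d=D]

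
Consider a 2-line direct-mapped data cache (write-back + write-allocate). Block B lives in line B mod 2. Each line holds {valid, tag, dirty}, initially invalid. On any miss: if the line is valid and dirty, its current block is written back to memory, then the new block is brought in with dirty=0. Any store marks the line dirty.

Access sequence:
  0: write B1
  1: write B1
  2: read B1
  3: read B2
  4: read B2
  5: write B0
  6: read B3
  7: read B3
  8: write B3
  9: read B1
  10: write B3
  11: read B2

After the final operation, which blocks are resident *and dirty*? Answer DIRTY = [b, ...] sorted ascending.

DIRTY = [3]

0: W B1 → L1 miss [D]
1: W B1 → L1 hit [D]
2: R B1 → L1 hit [D]
3: R B2 → L0 miss [-]
4: R B2 → L0 hit [-]
5: W B0 → L0 miss [D]
6: R B3 → L1 miss wb→B1 [-]
7: R B3 → L1 hit [-]
8: W B3 → L1 hit [D]
9: R B1 → L1 miss wb→B3 [-]
10: W B3 → L1 miss [D]
11: R B2 → L0 miss wb→B0 [-]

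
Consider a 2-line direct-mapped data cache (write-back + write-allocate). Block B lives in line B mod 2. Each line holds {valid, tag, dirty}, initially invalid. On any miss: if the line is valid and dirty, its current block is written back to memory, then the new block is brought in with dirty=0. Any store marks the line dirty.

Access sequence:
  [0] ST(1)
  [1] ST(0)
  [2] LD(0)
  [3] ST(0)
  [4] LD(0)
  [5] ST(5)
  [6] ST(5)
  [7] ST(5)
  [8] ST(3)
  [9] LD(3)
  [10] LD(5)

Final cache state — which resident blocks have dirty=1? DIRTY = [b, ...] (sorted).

  0 | W B1 → L1 miss [D]
  1 | W B0 → L0 miss [D]
  2 | R B0 → L0 hit [D]
  3 | W B0 → L0 hit [D]
  4 | R B0 → L0 hit [D]
  5 | W B5 → L1 miss wb→B1 [D]
  6 | W B5 → L1 hit [D]
  7 | W B5 → L1 hit [D]
  8 | W B3 → L1 miss wb→B5 [D]
  9 | R B3 → L1 hit [D]
  10 | R B5 → L1 miss wb→B3 [-]

DIRTY = [0]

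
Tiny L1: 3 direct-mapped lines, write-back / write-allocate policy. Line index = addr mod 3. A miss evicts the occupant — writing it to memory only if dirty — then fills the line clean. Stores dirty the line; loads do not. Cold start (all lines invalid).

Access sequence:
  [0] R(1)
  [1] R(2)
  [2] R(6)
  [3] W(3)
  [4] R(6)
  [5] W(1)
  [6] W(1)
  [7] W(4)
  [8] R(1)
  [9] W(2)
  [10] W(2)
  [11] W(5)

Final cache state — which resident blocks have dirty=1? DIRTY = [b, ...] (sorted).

DIRTY = [5]

0: R B1 -> L1 miss  d=-]
1: R B2 -> L2 miss  d=-]
2: R B6 -> L0 miss  d=-]
3: W B3 -> L0 miss  d=D]
4: R B6 -> L0 miss wb->B3  d=-]
5: W B1 -> L1 hit  d=D]
6: W B1 -> L1 hit  d=D]
7: W B4 -> L1 miss wb->B1  d=D]
8: R B1 -> L1 miss wb->B4  d=-]
9: W B2 -> L2 hit  d=D]
10: W B2 -> L2 hit  d=D]
11: W B5 -> L2 miss wb->B2  d=D]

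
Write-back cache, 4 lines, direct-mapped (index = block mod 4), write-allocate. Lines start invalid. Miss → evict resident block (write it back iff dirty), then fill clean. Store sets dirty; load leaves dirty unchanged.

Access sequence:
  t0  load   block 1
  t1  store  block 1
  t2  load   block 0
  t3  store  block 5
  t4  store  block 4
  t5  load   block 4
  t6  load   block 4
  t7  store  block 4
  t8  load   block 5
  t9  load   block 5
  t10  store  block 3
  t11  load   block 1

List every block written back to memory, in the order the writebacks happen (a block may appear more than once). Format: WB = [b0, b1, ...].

WB = [1, 5]

0: R B1 -> L1 miss  d=-]
1: W B1 -> L1 hit  d=D]
2: R B0 -> L0 miss  d=-]
3: W B5 -> L1 miss wb->B1  d=D]
4: W B4 -> L0 miss  d=D]
5: R B4 -> L0 hit  d=D]
6: R B4 -> L0 hit  d=D]
7: W B4 -> L0 hit  d=D]
8: R B5 -> L1 hit  d=D]
9: R B5 -> L1 hit  d=D]
10: W B3 -> L3 miss  d=D]
11: R B1 -> L1 miss wb->B5  d=-]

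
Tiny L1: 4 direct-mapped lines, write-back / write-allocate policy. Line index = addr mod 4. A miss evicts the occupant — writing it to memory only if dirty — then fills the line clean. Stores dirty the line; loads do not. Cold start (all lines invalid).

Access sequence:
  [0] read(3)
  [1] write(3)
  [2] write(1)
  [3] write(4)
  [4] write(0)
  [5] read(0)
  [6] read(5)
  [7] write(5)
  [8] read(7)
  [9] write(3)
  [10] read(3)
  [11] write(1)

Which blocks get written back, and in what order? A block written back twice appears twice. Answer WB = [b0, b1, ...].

0: R B3 → L3 miss [-]
1: W B3 → L3 hit [D]
2: W B1 → L1 miss [D]
3: W B4 → L0 miss [D]
4: W B0 → L0 miss wb→B4 [D]
5: R B0 → L0 hit [D]
6: R B5 → L1 miss wb→B1 [-]
7: W B5 → L1 hit [D]
8: R B7 → L3 miss wb→B3 [-]
9: W B3 → L3 miss [D]
10: R B3 → L3 hit [D]
11: W B1 → L1 miss wb→B5 [D]

WB = [4, 1, 3, 5]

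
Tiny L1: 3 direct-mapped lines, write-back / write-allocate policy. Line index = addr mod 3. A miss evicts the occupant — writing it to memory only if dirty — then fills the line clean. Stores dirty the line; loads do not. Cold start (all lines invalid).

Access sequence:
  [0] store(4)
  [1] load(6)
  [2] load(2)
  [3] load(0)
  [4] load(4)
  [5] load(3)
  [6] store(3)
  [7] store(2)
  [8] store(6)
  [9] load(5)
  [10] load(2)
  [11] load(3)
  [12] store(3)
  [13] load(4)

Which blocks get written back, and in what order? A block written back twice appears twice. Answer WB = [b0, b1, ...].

WB = [3, 2, 6]

0: W B4 → L1 miss [D]
1: R B6 → L0 miss [-]
2: R B2 → L2 miss [-]
3: R B0 → L0 miss [-]
4: R B4 → L1 hit [D]
5: R B3 → L0 miss [-]
6: W B3 → L0 hit [D]
7: W B2 → L2 hit [D]
8: W B6 → L0 miss wb→B3 [D]
9: R B5 → L2 miss wb→B2 [-]
10: R B2 → L2 miss [-]
11: R B3 → L0 miss wb→B6 [-]
12: W B3 → L0 hit [D]
13: R B4 → L1 hit [D]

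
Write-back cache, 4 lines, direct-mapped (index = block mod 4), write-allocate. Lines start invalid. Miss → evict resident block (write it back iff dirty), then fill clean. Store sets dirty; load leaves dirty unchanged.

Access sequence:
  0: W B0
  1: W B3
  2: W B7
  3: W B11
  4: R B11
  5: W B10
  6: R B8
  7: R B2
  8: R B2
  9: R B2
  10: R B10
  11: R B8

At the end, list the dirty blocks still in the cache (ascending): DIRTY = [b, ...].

DIRTY = [11]

0: W B0 → L0 miss [D]
1: W B3 → L3 miss [D]
2: W B7 → L3 miss wb→B3 [D]
3: W B11 → L3 miss wb→B7 [D]
4: R B11 → L3 hit [D]
5: W B10 → L2 miss [D]
6: R B8 → L0 miss wb→B0 [-]
7: R B2 → L2 miss wb→B10 [-]
8: R B2 → L2 hit [-]
9: R B2 → L2 hit [-]
10: R B10 → L2 miss [-]
11: R B8 → L0 hit [-]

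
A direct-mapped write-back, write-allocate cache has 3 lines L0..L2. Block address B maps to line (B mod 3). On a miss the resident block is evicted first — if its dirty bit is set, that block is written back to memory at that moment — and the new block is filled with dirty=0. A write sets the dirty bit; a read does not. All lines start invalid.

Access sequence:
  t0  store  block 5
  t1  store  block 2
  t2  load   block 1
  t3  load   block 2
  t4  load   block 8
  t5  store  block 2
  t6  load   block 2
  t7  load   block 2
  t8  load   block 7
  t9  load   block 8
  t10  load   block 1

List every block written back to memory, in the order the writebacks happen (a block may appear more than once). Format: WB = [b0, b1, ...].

0: W B5 → L2 miss [D]
1: W B2 → L2 miss wb→B5 [D]
2: R B1 → L1 miss [-]
3: R B2 → L2 hit [D]
4: R B8 → L2 miss wb→B2 [-]
5: W B2 → L2 miss [D]
6: R B2 → L2 hit [D]
7: R B2 → L2 hit [D]
8: R B7 → L1 miss [-]
9: R B8 → L2 miss wb→B2 [-]
10: R B1 → L1 miss [-]

WB = [5, 2, 2]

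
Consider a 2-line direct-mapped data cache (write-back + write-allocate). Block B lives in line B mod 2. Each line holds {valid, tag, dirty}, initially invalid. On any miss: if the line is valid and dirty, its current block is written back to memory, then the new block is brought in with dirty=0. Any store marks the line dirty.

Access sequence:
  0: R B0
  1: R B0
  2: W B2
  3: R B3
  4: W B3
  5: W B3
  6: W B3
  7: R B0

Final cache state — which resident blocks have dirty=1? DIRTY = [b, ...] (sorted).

  0 | R B0 → L0 miss [-]
  1 | R B0 → L0 hit [-]
  2 | W B2 → L0 miss [D]
  3 | R B3 → L1 miss [-]
  4 | W B3 → L1 hit [D]
  5 | W B3 → L1 hit [D]
  6 | W B3 → L1 hit [D]
  7 | R B0 → L0 miss wb→B2 [-]

DIRTY = [3]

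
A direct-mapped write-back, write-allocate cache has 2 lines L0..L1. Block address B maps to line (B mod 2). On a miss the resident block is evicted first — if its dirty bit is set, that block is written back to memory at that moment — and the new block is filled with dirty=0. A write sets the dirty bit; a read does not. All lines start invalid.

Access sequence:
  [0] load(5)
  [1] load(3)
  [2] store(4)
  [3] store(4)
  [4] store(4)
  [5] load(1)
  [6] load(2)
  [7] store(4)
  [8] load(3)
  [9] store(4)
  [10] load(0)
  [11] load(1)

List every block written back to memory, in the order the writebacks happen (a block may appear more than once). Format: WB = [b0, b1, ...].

WB = [4, 4]

0: R B5 → L1 miss [-]
1: R B3 → L1 miss [-]
2: W B4 → L0 miss [D]
3: W B4 → L0 hit [D]
4: W B4 → L0 hit [D]
5: R B1 → L1 miss [-]
6: R B2 → L0 miss wb→B4 [-]
7: W B4 → L0 miss [D]
8: R B3 → L1 miss [-]
9: W B4 → L0 hit [D]
10: R B0 → L0 miss wb→B4 [-]
11: R B1 → L1 miss [-]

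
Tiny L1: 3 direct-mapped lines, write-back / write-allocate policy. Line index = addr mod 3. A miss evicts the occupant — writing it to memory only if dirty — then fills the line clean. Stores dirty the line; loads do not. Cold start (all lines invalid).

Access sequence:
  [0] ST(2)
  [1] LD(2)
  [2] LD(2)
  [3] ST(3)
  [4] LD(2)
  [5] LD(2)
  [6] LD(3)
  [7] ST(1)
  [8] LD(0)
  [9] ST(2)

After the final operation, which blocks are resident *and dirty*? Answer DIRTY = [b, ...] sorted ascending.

DIRTY = [1, 2]

0: W B2 -> L2 miss  d=D]
1: R B2 -> L2 hit  d=D]
2: R B2 -> L2 hit  d=D]
3: W B3 -> L0 miss  d=D]
4: R B2 -> L2 hit  d=D]
5: R B2 -> L2 hit  d=D]
6: R B3 -> L0 hit  d=D]
7: W B1 -> L1 miss  d=D]
8: R B0 -> L0 miss wb->B3  d=-]
9: W B2 -> L2 hit  d=D]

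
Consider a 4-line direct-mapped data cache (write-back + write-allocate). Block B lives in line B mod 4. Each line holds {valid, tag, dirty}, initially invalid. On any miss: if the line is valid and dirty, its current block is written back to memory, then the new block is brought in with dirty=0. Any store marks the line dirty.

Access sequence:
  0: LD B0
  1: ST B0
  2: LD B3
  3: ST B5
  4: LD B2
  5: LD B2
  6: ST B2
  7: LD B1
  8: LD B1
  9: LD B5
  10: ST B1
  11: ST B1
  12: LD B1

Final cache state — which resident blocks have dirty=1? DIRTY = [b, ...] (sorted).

DIRTY = [0, 1, 2]

0: R B0 → L0 miss [-]
1: W B0 → L0 hit [D]
2: R B3 → L3 miss [-]
3: W B5 → L1 miss [D]
4: R B2 → L2 miss [-]
5: R B2 → L2 hit [-]
6: W B2 → L2 hit [D]
7: R B1 → L1 miss wb→B5 [-]
8: R B1 → L1 hit [-]
9: R B5 → L1 miss [-]
10: W B1 → L1 miss [D]
11: W B1 → L1 hit [D]
12: R B1 → L1 hit [D]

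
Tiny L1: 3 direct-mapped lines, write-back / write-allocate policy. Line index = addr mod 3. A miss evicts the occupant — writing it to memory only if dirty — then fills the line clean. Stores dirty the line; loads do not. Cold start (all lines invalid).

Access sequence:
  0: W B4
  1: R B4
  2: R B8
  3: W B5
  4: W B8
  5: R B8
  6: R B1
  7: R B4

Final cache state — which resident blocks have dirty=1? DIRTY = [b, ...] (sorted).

DIRTY = [8]

0: W B4 -> L1 miss  d=D]
1: R B4 -> L1 hit  d=D]
2: R B8 -> L2 miss  d=-]
3: W B5 -> L2 miss  d=D]
4: W B8 -> L2 miss wb->B5  d=D]
5: R B8 -> L2 hit  d=D]
6: R B1 -> L1 miss wb->B4  d=-]
7: R B4 -> L1 miss  d=-]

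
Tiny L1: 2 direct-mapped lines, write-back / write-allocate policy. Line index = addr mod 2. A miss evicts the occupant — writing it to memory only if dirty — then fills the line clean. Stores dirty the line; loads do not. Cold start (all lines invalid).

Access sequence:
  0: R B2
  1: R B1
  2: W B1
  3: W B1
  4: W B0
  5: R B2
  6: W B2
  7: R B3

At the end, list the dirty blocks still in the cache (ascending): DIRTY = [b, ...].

  0 | R B2 → L0 miss [-]
  1 | R B1 → L1 miss [-]
  2 | W B1 → L1 hit [D]
  3 | W B1 → L1 hit [D]
  4 | W B0 → L0 miss [D]
  5 | R B2 → L0 miss wb→B0 [-]
  6 | W B2 → L0 hit [D]
  7 | R B3 → L1 miss wb→B1 [-]

DIRTY = [2]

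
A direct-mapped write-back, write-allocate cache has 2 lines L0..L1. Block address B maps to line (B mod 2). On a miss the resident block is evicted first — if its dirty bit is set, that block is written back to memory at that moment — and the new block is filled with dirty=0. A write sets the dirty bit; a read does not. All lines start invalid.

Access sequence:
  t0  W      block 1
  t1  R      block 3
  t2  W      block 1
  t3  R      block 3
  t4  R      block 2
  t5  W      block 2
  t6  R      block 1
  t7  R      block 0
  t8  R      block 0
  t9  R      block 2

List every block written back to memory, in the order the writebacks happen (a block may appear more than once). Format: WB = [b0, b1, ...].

0: W B1 → L1 miss [D]
1: R B3 → L1 miss wb→B1 [-]
2: W B1 → L1 miss [D]
3: R B3 → L1 miss wb→B1 [-]
4: R B2 → L0 miss [-]
5: W B2 → L0 hit [D]
6: R B1 → L1 miss [-]
7: R B0 → L0 miss wb→B2 [-]
8: R B0 → L0 hit [-]
9: R B2 → L0 miss [-]

WB = [1, 1, 2]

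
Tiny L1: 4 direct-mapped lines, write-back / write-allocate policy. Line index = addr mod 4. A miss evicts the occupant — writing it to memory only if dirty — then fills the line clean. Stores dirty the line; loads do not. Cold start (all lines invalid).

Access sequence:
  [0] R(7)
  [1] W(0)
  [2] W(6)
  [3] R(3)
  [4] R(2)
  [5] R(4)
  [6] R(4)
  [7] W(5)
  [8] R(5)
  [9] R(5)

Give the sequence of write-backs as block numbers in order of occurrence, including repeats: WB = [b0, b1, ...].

0: R B7 -> L3 miss  d=-]
1: W B0 -> L0 miss  d=D]
2: W B6 -> L2 miss  d=D]
3: R B3 -> L3 miss  d=-]
4: R B2 -> L2 miss wb->B6  d=-]
5: R B4 -> L0 miss wb->B0  d=-]
6: R B4 -> L0 hit  d=-]
7: W B5 -> L1 miss  d=D]
8: R B5 -> L1 hit  d=D]
9: R B5 -> L1 hit  d=D]

WB = [6, 0]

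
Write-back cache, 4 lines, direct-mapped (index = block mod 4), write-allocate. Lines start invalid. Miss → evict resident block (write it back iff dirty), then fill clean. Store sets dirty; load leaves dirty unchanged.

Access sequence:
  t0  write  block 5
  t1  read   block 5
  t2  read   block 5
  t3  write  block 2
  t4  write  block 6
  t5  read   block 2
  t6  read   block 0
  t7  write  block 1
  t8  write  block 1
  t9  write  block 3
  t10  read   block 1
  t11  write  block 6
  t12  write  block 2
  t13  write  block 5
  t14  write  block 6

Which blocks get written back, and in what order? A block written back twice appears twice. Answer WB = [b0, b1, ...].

WB = [2, 6, 5, 6, 1, 2]

0: W B5 → L1 miss [D]
1: R B5 → L1 hit [D]
2: R B5 → L1 hit [D]
3: W B2 → L2 miss [D]
4: W B6 → L2 miss wb→B2 [D]
5: R B2 → L2 miss wb→B6 [-]
6: R B0 → L0 miss [-]
7: W B1 → L1 miss wb→B5 [D]
8: W B1 → L1 hit [D]
9: W B3 → L3 miss [D]
10: R B1 → L1 hit [D]
11: W B6 → L2 miss [D]
12: W B2 → L2 miss wb→B6 [D]
13: W B5 → L1 miss wb→B1 [D]
14: W B6 → L2 miss wb→B2 [D]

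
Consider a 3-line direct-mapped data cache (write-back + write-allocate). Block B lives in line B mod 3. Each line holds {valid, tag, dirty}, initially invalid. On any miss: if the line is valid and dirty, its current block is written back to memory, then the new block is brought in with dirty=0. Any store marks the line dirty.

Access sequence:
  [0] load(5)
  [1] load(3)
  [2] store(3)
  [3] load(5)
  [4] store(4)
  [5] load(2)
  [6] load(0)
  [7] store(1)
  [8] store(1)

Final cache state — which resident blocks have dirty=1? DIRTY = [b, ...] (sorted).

DIRTY = [1]

  0 | R B5 → L2 miss [-]
  1 | R B3 → L0 miss [-]
  2 | W B3 → L0 hit [D]
  3 | R B5 → L2 hit [-]
  4 | W B4 → L1 miss [D]
  5 | R B2 → L2 miss [-]
  6 | R B0 → L0 miss wb→B3 [-]
  7 | W B1 → L1 miss wb→B4 [D]
  8 | W B1 → L1 hit [D]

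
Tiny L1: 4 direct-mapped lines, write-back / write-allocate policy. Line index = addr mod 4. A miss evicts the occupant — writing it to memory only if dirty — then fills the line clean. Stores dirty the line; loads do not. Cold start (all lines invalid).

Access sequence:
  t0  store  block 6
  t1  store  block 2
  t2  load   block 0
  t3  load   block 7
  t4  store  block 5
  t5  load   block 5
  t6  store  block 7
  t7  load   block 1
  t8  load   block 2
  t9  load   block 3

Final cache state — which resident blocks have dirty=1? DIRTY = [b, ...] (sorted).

0: W B6 -> L2 miss  d=D]
1: W B2 -> L2 miss wb->B6  d=D]
2: R B0 -> L0 miss  d=-]
3: R B7 -> L3 miss  d=-]
4: W B5 -> L1 miss  d=D]
5: R B5 -> L1 hit  d=D]
6: W B7 -> L3 hit  d=D]
7: R B1 -> L1 miss wb->B5  d=-]
8: R B2 -> L2 hit  d=D]
9: R B3 -> L3 miss wb->B7  d=-]

DIRTY = [2]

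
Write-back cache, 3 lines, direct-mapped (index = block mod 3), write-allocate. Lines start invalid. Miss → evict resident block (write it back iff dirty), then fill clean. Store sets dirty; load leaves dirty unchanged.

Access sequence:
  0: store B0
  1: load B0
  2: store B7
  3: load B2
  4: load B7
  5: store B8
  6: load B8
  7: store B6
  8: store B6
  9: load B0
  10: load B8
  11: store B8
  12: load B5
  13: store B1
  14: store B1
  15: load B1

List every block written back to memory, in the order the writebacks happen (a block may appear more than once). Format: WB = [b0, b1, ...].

  0 | W B0 → L0 miss [D]
  1 | R B0 → L0 hit [D]
  2 | W B7 → L1 miss [D]
  3 | R B2 → L2 miss [-]
  4 | R B7 → L1 hit [D]
  5 | W B8 → L2 miss [D]
  6 | R B8 → L2 hit [D]
  7 | W B6 → L0 miss wb→B0 [D]
  8 | W B6 → L0 hit [D]
  9 | R B0 → L0 miss wb→B6 [-]
  10 | R B8 → L2 hit [D]
  11 | W B8 → L2 hit [D]
  12 | R B5 → L2 miss wb→B8 [-]
  13 | W B1 → L1 miss wb→B7 [D]
  14 | W B1 → L1 hit [D]
  15 | R B1 → L1 hit [D]

WB = [0, 6, 8, 7]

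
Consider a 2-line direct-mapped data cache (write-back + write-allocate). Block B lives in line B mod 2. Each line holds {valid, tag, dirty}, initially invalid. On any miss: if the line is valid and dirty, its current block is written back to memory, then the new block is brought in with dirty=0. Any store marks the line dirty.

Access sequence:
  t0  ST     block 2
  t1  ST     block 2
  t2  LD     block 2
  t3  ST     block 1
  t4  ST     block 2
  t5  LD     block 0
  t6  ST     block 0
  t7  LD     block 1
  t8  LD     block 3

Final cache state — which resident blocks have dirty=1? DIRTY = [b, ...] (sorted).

DIRTY = [0]

0: W B2 -> L0 miss  d=D]
1: W B2 -> L0 hit  d=D]
2: R B2 -> L0 hit  d=D]
3: W B1 -> L1 miss  d=D]
4: W B2 -> L0 hit  d=D]
5: R B0 -> L0 miss wb->B2  d=-]
6: W B0 -> L0 hit  d=D]
7: R B1 -> L1 hit  d=D]
8: R B3 -> L1 miss wb->B1  d=-]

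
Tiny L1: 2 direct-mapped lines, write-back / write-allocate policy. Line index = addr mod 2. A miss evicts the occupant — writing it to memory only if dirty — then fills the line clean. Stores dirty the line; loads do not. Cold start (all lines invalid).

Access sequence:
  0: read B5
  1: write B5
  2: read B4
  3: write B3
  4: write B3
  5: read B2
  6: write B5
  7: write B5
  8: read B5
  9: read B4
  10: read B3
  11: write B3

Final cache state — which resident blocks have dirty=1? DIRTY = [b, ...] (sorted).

  0 | R B5 → L1 miss [-]
  1 | W B5 → L1 hit [D]
  2 | R B4 → L0 miss [-]
  3 | W B3 → L1 miss wb→B5 [D]
  4 | W B3 → L1 hit [D]
  5 | R B2 → L0 miss [-]
  6 | W B5 → L1 miss wb→B3 [D]
  7 | W B5 → L1 hit [D]
  8 | R B5 → L1 hit [D]
  9 | R B4 → L0 miss [-]
  10 | R B3 → L1 miss wb→B5 [-]
  11 | W B3 → L1 hit [D]

DIRTY = [3]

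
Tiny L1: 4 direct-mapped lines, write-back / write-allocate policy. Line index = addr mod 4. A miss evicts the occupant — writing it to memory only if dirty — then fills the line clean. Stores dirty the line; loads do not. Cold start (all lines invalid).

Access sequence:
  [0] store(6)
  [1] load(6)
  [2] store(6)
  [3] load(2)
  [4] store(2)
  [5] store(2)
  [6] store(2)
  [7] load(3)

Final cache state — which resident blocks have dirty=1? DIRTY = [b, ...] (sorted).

0: W B6 -> L2 miss  d=D]
1: R B6 -> L2 hit  d=D]
2: W B6 -> L2 hit  d=D]
3: R B2 -> L2 miss wb->B6  d=-]
4: W B2 -> L2 hit  d=D]
5: W B2 -> L2 hit  d=D]
6: W B2 -> L2 hit  d=D]
7: R B3 -> L3 miss  d=-]

DIRTY = [2]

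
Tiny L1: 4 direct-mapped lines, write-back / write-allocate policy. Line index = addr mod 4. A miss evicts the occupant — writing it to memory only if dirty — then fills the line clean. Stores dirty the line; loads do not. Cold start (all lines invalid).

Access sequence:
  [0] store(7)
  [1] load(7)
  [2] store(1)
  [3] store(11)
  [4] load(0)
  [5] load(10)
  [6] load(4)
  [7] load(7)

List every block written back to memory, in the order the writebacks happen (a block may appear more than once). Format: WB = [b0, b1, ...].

WB = [7, 11]

0: W B7 → L3 miss [D]
1: R B7 → L3 hit [D]
2: W B1 → L1 miss [D]
3: W B11 → L3 miss wb→B7 [D]
4: R B0 → L0 miss [-]
5: R B10 → L2 miss [-]
6: R B4 → L0 miss [-]
7: R B7 → L3 miss wb→B11 [-]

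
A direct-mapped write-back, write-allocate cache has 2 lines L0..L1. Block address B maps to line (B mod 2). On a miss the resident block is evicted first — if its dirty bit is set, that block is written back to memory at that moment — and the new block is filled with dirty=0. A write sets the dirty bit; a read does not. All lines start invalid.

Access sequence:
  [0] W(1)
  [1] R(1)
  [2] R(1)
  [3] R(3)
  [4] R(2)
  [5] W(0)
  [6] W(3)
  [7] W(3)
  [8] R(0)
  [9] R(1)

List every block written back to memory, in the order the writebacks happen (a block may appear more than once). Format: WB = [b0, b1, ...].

WB = [1, 3]

0: W B1 → L1 miss [D]
1: R B1 → L1 hit [D]
2: R B1 → L1 hit [D]
3: R B3 → L1 miss wb→B1 [-]
4: R B2 → L0 miss [-]
5: W B0 → L0 miss [D]
6: W B3 → L1 hit [D]
7: W B3 → L1 hit [D]
8: R B0 → L0 hit [D]
9: R B1 → L1 miss wb→B3 [-]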